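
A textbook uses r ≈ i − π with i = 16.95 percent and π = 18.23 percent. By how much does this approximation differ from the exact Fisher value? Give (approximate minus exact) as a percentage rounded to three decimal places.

-0.197%

Approximate: r ≈ 16.950% − 18.230% = -1.2800%
Exact: (1 + 0.1695)/(1 + 0.1823) − 1 = -1.0826%
Error = -1.2800% − (-1.0826%) = -0.1974% → -0.197%.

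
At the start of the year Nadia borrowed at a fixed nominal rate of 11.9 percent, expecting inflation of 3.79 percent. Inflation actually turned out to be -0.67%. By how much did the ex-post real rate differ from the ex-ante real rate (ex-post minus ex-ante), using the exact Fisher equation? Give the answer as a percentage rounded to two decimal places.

Ex-ante: (1 + 0.1190)/(1 + 0.0379) − 1 = 7.8139%
Ex-post: (1 + 0.1190)/(1 − 0.0067) − 1 = 12.6548%
Difference (ex-post − ex-ante) = 4.8409% → 4.84%.

4.84%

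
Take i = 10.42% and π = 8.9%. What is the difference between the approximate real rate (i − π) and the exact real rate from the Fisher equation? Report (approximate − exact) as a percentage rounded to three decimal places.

Approximate: r ≈ 10.420% − 8.900% = 1.5200%
Exact: (1 + 0.1042)/(1 + 0.0890) − 1 = 1.3958%
Error = 1.5200% − 1.3958% = 0.1242% → 0.124%.

0.124%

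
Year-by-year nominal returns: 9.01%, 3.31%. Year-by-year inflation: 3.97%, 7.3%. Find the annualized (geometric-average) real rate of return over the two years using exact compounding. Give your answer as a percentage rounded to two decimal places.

0.47%

Nominal growth factor = 1.0901 × 1.0331 = 1.12618231
Price-level growth factor = 1.0397 × 1.0730 = 1.11559810
Real growth factor = 1.12618231 / 1.11559810 = 1.00948748
Annualized real rate = 1.00948748^(1/2) − 1 = 0.4733% → 0.47%.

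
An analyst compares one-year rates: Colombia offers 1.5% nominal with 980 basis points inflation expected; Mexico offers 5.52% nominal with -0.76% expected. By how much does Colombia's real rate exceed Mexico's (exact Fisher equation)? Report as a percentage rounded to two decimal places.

Colombia: (1 + 0.0150)/(1 + 0.0980) − 1 = -7.5592%
Mexico: (1 + 0.0552)/(1 − 0.0076) − 1 = 6.3281%
Differential = -7.5592% − 6.3281% = -13.8873% → -13.89%.

-13.89%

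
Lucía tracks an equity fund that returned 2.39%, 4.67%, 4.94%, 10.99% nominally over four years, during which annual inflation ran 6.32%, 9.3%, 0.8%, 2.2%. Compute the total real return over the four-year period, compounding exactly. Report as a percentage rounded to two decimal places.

Nominal growth factor = 1.0239 × 1.0467 × 1.0494 × 1.1099 = 1.248259
Price-level growth factor = 1.0632 × 1.0930 × 1.0080 × 1.0220 = 1.197144
Real growth factor = 1.248259 / 1.197144 = 1.042697
Total real return = 1.042697 − 1 → 4.27%.

4.27%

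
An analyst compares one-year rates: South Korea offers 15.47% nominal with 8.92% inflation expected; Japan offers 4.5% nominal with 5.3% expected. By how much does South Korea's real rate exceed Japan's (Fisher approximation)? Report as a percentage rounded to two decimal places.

7.35%

South Korea: 15.47% − 8.92% = 6.550%
Japan: 4.5% − 5.3% = -0.800%
Differential = 7.350% → 7.35%.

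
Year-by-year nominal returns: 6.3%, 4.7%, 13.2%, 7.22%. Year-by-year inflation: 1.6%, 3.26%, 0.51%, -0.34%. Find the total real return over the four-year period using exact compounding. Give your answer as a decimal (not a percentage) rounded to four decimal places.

Compound the nominal returns: 1.0630 × 1.0470 × 1.1320 × 1.0722 = 1.350835.
Compound inflation: 1.0160 × 1.0326 × 1.0051 × 0.9966 = 1.050887.
Deflate: 1.350835 / 1.050887 = 1.285423.
Total real return = 1.285423 − 1 → 0.2854.

0.2854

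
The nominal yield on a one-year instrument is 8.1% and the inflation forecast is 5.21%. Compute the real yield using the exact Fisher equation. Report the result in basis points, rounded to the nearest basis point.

1 + r = 1.08100 / 1.05210 = 1.027469
r = 1.027469 − 1 = 2.7469%, i.e. 275 basis points.

275 basis points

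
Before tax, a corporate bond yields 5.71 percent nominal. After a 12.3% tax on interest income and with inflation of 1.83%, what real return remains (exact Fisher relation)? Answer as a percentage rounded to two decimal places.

3.12%

After-tax nominal return = 5.71% × (1 − 0.123) = 5.00767%.
1 + r = 1.0500767 / 1.01830 = 1.031206
After-tax real rate = 1.031206 − 1 → 3.12%.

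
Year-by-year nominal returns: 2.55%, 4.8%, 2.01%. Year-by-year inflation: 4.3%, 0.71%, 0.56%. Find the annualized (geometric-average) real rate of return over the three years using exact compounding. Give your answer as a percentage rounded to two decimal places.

1.25%

Nominal growth factor = 1.0255 × 1.0480 × 1.0201 = 1.09632595
Price-level growth factor = 1.0430 × 1.0071 × 1.0056 = 1.05628757
Real growth factor = 1.09632595 / 1.05628757 = 1.03790481
Annualized real rate = 1.03790481^(1/3) − 1 = 1.2479% → 1.25%.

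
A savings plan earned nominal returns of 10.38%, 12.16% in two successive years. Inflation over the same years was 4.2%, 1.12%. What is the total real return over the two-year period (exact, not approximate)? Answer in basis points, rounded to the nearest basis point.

Nominal growth factor = 1.1038 × 1.1216 = 1.238022
Price-level growth factor = 1.0420 × 1.0112 = 1.053670
Real growth factor = 1.238022 / 1.053670 = 1.174961
Total real return = 1.174961 − 1 → 1750 basis points.

1750 basis points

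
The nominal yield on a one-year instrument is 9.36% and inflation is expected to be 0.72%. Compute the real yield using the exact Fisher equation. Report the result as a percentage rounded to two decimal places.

By the Fisher relation, 1 + r = (1 + i)/(1 + π).
1 + r = 1.09360 / 1.00720 = 1.085782
r = 1.085782 − 1 = 8.5782%, i.e. 8.58%.

8.58%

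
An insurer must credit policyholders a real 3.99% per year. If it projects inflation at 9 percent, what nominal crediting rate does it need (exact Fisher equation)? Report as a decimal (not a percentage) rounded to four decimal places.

(1 + i) = (1 + r)(1 + π) = 1.03990 × 1.09000 = 1.133491
i = 1.133491 − 1, so the required nominal rate is 0.1335.

0.1335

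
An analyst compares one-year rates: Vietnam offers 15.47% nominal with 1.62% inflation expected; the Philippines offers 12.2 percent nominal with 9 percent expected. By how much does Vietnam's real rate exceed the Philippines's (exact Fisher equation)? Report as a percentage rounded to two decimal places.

Vietnam: (1 + 0.1547)/(1 + 0.0162) − 1 = 13.6292%
The Philippines: (1 + 0.1220)/(1 + 0.0900) − 1 = 2.9358%
Differential = 13.6292% − 2.9358% = 10.6934% → 10.69%.

10.69%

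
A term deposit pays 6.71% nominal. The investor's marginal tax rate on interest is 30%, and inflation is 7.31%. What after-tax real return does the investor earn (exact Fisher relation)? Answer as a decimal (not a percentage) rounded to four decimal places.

-0.0244

After-tax nominal return = 6.71% × (1 − 0.3) = 4.6970%.
1 + r = 1.04697 / 1.07310 = 0.97564999
After-tax real rate = 0.97564999 − 1 → -0.0244.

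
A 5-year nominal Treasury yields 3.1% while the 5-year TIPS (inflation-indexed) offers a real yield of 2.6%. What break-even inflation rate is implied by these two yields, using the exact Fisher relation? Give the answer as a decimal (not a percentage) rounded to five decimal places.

(1 + π) = (1 + i)/(1 + r) = 1.03100 / 1.02600 = 1.004873
Break-even inflation = 1.004873 − 1 → 0.00487.

0.00487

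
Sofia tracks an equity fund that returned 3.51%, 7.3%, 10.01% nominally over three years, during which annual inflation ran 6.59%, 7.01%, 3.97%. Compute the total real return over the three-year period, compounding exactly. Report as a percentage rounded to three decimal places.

Compound the nominal returns: 1.0351 × 1.0730 × 1.1001 = 1.221840.
Compound inflation: 1.0659 × 1.0701 × 1.0397 = 1.185902.
Deflate: 1.221840 / 1.185902 = 1.030304.
Total real return = 1.030304 − 1 → 3.030%.

3.030%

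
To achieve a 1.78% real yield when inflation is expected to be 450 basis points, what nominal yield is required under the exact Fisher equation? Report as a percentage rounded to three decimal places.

6.360%

(1 + i) = (1 + r)(1 + π) = 1.01780 × 1.04500 = 1.063601
i = 1.063601 − 1, so the required nominal rate is 6.360%.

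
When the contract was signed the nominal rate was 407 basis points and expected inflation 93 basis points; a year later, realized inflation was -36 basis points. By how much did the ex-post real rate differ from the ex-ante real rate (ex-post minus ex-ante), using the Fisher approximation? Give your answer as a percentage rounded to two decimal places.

1.29%

Ex-ante: 4.07% − 0.93% = 3.140%
Ex-post: 4.07% − (-0.36%) = 4.430%
Difference (ex-post − ex-ante) = 1.2900% → 1.29%.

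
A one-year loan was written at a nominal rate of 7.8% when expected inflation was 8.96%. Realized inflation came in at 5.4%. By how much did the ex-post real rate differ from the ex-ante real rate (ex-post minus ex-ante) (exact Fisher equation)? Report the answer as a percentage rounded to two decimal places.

Ex-ante: (1 + 0.0780)/(1 + 0.0896) − 1 = -1.0646%
Ex-post: (1 + 0.0780)/(1 + 0.0540) − 1 = 2.2770%
Difference (ex-post − ex-ante) = 3.3417% → 3.34%.

3.34%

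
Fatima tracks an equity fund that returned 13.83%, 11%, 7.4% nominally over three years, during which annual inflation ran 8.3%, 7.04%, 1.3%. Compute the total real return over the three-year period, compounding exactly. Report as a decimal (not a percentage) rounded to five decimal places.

0.15558

Nominal growth factor = 1.1383 × 1.1100 × 1.0740 = 1.357013
Price-level growth factor = 1.0830 × 1.0704 × 1.0130 = 1.174313
Real growth factor = 1.357013 / 1.174313 = 1.155580
Total real return = 1.155580 − 1 → 0.15558.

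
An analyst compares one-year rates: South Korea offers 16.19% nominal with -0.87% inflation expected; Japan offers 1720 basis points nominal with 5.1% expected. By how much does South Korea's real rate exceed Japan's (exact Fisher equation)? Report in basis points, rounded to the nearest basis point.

570 basis points

South Korea: (1 + 0.1619)/(1 − 0.0087) − 1 = 17.2097%
Japan: (1 + 0.1720)/(1 + 0.0510) − 1 = 11.5128%
Differential = 17.2097% − 11.5128% = 5.6969% → 570 basis points.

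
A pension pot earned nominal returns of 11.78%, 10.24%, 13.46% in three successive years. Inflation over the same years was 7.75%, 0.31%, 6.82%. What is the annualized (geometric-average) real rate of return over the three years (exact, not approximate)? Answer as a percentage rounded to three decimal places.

6.589%

Nominal growth factor = 1.1178 × 1.1024 × 1.1346 = 1.39812528
Price-level growth factor = 1.0775 × 1.0031 × 1.0682 = 1.15455356
Real growth factor = 1.39812528 / 1.15455356 = 1.21096616
Annualized real rate = 1.21096616^(1/3) − 1 = 6.5886% → 6.589%.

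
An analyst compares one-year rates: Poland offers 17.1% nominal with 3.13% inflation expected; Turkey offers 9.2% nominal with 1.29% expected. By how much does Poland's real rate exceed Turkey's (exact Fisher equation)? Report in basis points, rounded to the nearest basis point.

Poland: (1 + 0.1710)/(1 + 0.0313) − 1 = 13.5460%
Turkey: (1 + 0.0920)/(1 + 0.0129) − 1 = 7.8093%
Differential = 13.5460% − 7.8093% = 5.7367% → 574 basis points.

574 basis points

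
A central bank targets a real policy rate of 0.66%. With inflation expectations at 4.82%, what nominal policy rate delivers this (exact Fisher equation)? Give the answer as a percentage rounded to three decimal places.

5.512%

(1 + i) = (1 + r)(1 + π) = 1.00660 × 1.04820 = 1.05511812
i = 1.05511812 − 1, so the required nominal rate is 5.512%.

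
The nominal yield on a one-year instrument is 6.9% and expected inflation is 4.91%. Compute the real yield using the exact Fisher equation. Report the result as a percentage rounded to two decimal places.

By the Fisher identity, 1 + r = (1 + i)/(1 + π).
1 + r = 1.06900 / 1.04910 = 1.018969
r = 1.018969 − 1 = 1.8969%, i.e. 1.90%.

1.90%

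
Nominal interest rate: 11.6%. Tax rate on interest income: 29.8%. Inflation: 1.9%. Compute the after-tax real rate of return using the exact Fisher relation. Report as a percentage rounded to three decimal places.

After-tax nominal return = 11.6% × (1 − 0.298) = 8.1432%.
1 + r = 1.081432 / 1.01900 = 1.061268
After-tax real rate = 1.061268 − 1 → 6.127%.

6.127%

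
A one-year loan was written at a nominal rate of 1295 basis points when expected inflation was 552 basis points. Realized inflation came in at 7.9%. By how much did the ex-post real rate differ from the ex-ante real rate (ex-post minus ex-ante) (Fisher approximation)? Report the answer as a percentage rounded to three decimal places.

-2.380%

Ex-ante: 12.95% − 5.52% = 7.430%
Ex-post: 12.95% − 7.9% = 5.050%
Difference (ex-post − ex-ante) = -2.3800% → -2.380%.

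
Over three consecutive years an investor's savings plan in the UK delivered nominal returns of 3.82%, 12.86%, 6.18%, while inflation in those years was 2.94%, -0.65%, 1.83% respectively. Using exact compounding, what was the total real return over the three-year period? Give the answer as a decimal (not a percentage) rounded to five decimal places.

0.19464

Compound the nominal returns: 1.0382 × 1.1286 × 1.0618 = 1.244124.
Compound inflation: 1.0294 × 0.9935 × 1.0183 = 1.041424.
Deflate: 1.244124 / 1.041424 = 1.194637.
Total real return = 1.194637 − 1 → 0.19464.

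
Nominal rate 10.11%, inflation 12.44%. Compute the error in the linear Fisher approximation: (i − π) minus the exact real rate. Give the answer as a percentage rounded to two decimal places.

Approximate: r ≈ 10.110% − 12.440% = -2.3300%
Exact: (1 + 0.1011)/(1 + 0.1244) − 1 = -2.0722%
Error = -2.3300% − (-2.0722%) = -0.2578% → -0.26%.

-0.26%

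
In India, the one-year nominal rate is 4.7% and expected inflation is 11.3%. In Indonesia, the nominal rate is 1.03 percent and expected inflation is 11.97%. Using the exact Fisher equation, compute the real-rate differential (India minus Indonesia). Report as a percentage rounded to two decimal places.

India: (1 + 0.0470)/(1 + 0.1130) − 1 = -5.9299%
Indonesia: (1 + 0.0103)/(1 + 0.1197) − 1 = -9.7705%
Differential = -5.9299% − (-9.7705%) = 3.8406% → 3.84%.

3.84%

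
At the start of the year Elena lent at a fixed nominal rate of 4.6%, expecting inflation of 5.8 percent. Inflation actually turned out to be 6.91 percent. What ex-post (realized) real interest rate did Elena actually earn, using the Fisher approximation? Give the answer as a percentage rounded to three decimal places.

Ex-post: 4.6% − 6.91% = -2.310%
So the realized real rate is -2.310%.

-2.310%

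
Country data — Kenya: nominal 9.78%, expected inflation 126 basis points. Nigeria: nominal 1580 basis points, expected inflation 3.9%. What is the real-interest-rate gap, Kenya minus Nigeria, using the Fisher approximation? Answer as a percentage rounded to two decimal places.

Kenya: 9.78% − 1.26% = 8.520%
Nigeria: 15.8% − 3.9% = 11.900%
Differential = -3.380% → -3.38%.

-3.38%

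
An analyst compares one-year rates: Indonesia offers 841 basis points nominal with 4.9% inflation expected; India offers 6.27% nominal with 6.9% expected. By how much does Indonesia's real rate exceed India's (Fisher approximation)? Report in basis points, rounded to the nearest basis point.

Indonesia: 8.41% − 4.9% = 3.510%
India: 6.27% − 6.9% = -0.630%
Differential = 4.140% → 414 basis points.

414 basis points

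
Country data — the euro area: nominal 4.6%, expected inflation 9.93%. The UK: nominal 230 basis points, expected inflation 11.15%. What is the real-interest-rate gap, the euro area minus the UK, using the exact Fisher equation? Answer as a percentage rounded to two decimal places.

3.11%

The euro area: (1 + 0.0460)/(1 + 0.0993) − 1 = -4.8485%
The UK: (1 + 0.0230)/(1 + 0.1115) − 1 = -7.9622%
Differential = -4.8485% − (-7.9622%) = 3.1137% → 3.11%.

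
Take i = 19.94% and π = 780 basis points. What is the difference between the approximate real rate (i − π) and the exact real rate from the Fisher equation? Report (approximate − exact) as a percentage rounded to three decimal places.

0.878%

Approximate: r ≈ 19.940% − 7.800% = 12.1400%
Exact: (1 + 0.1994)/(1 + 0.0780) − 1 = 11.2616%
Error = 12.1400% − 11.2616% = 0.8784% → 0.878%.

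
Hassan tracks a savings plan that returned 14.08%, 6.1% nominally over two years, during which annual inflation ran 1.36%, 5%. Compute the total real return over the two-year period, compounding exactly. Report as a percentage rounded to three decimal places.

Compound the nominal returns: 1.1408 × 1.0610 = 1.210389.
Compound inflation: 1.0136 × 1.0500 = 1.064280.
Deflate: 1.210389 / 1.064280 = 1.137284.
Total real return = 1.137284 − 1 → 13.728%.

13.728%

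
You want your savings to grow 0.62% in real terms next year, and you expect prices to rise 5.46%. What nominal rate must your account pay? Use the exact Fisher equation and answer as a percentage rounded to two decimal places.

(1 + i) = (1 + r)(1 + π) = 1.00620 × 1.05460 = 1.06113852
i = 1.06113852 − 1, so the required nominal rate is 6.11%.

6.11%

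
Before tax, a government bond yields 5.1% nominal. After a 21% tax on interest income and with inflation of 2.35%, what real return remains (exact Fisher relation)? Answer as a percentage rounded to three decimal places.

After-tax nominal return = 5.1% × (1 − 0.21) = 4.0290%.
1 + r = 1.04029 / 1.02350 = 1.016404
After-tax real rate = 1.016404 − 1 → 1.640%.

1.640%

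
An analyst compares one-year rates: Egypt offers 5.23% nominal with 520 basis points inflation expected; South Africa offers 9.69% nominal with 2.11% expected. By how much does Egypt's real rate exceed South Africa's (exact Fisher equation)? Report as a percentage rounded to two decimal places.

-7.39%

Egypt: (1 + 0.0523)/(1 + 0.0520) − 1 = 0.0285%
South Africa: (1 + 0.0969)/(1 + 0.0211) − 1 = 7.4234%
Differential = 0.0285% − 7.4234% = -7.3948% → -7.39%.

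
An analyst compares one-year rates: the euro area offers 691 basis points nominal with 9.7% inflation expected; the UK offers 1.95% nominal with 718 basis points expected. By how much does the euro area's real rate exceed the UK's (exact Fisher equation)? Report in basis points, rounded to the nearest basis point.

234 basis points

The euro area: (1 + 0.0691)/(1 + 0.0970) − 1 = -2.5433%
The UK: (1 + 0.0195)/(1 + 0.0718) − 1 = -4.8796%
Differential = -2.5433% − (-4.8796%) = 2.3363% → 234 basis points.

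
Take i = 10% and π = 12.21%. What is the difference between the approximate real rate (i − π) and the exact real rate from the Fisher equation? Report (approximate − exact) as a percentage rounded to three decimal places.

-0.240%

Approximate: r ≈ 10.000% − 12.210% = -2.2100%
Exact: (1 + 0.1000)/(1 + 0.1221) − 1 = -1.96952%
Error = -2.2100% − (-1.96952%) = -0.24048% → -0.240%.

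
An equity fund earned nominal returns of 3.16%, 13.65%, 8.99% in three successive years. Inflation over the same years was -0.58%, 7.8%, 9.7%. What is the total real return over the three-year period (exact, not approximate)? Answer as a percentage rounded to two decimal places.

Nominal growth factor = 1.0316 × 1.1365 × 1.0899 = 1.277813
Price-level growth factor = 0.9942 × 1.0780 × 1.0970 = 1.175707
Real growth factor = 1.277813 / 1.175707 = 1.086847
Total real return = 1.086847 − 1 → 8.68%.

8.68%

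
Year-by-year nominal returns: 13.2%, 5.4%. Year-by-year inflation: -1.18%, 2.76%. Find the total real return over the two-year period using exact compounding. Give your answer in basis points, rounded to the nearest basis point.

1749 basis points

Nominal growth factor = 1.1320 × 1.0540 = 1.193128
Price-level growth factor = 0.9882 × 1.0276 = 1.015474
Real growth factor = 1.193128 / 1.015474 = 1.174947
Total real return = 1.174947 − 1 → 1749 basis points.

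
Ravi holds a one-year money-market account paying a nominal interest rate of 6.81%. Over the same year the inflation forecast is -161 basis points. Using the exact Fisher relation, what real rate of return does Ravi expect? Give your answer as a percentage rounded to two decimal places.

By the Fisher relation, 1 + r = (1 + i)/(1 + π).
1 + r = 1.06810 / 0.98390 = 1.085578
r = 1.085578 − 1 = 8.5578%, i.e. 8.56%.

8.56%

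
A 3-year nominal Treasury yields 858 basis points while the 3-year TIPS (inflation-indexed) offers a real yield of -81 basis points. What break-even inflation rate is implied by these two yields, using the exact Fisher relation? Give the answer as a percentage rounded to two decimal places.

(1 + π) = (1 + i)/(1 + r) = 1.08580 / 0.99190 = 1.094667
Break-even inflation = 1.094667 − 1 → 9.47%.

9.47%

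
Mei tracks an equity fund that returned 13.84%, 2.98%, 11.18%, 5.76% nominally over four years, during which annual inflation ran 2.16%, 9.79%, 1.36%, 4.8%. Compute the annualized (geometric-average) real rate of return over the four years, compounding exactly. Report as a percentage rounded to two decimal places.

3.71%

Compound the nominal returns: 1.1384 × 1.0298 × 1.1118 × 1.0576 = 1.37846545.
Compound inflation: 1.0216 × 1.0979 × 1.0136 × 1.0480 = 1.19143829.
Deflate: 1.37846545 / 1.19143829 = 1.15697595.
Annualized real rate = 1.15697595^(1/4) − 1 = 3.7125% → 3.71%.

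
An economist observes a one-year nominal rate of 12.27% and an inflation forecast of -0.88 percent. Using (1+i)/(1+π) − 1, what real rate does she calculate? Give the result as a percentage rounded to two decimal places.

13.27%

By the Fisher identity, 1 + r = (1 + i)/(1 + π).
1 + r = 1.12270 / 0.99120 = 1.132667
r = 1.132667 − 1 = 13.2667%, i.e. 13.27%.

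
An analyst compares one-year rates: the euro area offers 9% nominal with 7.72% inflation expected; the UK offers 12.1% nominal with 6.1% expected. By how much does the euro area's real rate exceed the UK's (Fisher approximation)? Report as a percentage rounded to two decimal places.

-4.72%

The euro area: 9% − 7.72% = 1.280%
The UK: 12.1% − 6.1% = 6.000%
Differential = -4.720% → -4.72%.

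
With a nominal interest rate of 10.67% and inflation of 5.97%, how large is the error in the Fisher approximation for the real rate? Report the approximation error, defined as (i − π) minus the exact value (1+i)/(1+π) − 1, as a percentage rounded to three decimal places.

Approximate: r ≈ 10.670% − 5.970% = 4.7000%
Exact: (1 + 0.1067)/(1 + 0.0597) − 1 = 4.4352%
Error = 4.7000% − 4.4352% = 0.2648% → 0.265%.

0.265%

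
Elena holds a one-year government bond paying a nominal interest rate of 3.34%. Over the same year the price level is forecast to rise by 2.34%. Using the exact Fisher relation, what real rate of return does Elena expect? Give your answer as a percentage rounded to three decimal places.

0.977%

By the Fisher relation, 1 + r = (1 + i)/(1 + π).
1 + r = 1.03340 / 1.02340 = 1.009771
r = 1.009771 − 1 = 0.9771%, i.e. 0.977%.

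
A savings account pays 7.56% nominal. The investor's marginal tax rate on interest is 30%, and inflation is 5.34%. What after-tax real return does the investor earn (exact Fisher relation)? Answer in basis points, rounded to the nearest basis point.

After-tax nominal return = 7.56% × (1 − 0.3) = 5.2920%.
1 + r = 1.05292 / 1.05340 = 0.999544
After-tax real rate = 0.999544 − 1 → -5 basis points.

-5 basis points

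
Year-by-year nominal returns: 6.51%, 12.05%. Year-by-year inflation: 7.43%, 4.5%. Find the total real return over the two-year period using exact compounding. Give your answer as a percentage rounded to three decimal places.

6.307%

Compound the nominal returns: 1.0651 × 1.1205 = 1.193445.
Compound inflation: 1.0743 × 1.0450 = 1.122644.
Deflate: 1.193445 / 1.122644 = 1.063066.
Total real return = 1.063066 − 1 → 6.307%.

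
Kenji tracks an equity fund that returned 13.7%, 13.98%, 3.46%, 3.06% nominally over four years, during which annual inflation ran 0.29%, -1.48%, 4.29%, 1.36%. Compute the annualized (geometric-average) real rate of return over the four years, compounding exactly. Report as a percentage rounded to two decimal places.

Compound the nominal returns: 1.1370 × 1.1398 × 1.0346 × 1.0306 = 1.38182081.
Compound inflation: 1.0029 × 0.9852 × 1.0429 × 1.0136 = 1.04445878.
Deflate: 1.38182081 / 1.04445878 = 1.32300177.
Annualized real rate = 1.32300177^(1/4) − 1 = 7.2482% → 7.25%.

7.25%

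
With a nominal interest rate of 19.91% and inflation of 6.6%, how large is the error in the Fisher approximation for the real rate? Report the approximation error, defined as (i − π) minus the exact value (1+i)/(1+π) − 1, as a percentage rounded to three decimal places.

0.824%

Approximate: r ≈ 19.910% − 6.600% = 13.3100%
Exact: (1 + 0.1991)/(1 + 0.0660) − 1 = 12.4859%
Error = 13.3100% − 12.4859% = 0.8241% → 0.824%.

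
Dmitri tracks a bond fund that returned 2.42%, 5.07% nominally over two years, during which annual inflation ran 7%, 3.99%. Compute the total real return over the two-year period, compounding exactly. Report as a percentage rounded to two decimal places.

-3.29%

Nominal growth factor = 1.0242 × 1.0507 = 1.076127
Price-level growth factor = 1.0700 × 1.0399 = 1.112693
Real growth factor = 1.076127 / 1.112693 = 0.967137
Total real return = 0.967137 − 1 → -3.29%.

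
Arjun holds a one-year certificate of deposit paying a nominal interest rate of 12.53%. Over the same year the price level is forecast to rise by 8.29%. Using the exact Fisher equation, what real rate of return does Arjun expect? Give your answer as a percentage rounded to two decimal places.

3.92%

By the Fisher equation, 1 + r = (1 + i)/(1 + π).
1 + r = 1.12530 / 1.08290 = 1.039154
r = 1.039154 − 1 = 3.9154%, i.e. 3.92%.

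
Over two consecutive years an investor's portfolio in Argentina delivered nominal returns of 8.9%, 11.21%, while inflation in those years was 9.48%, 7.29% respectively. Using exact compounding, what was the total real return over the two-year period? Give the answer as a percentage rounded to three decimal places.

Compound the nominal returns: 1.0890 × 1.1121 = 1.2110769.
Compound inflation: 1.0948 × 1.0729 = 1.1746109.
Deflate: 1.2110769 / 1.1746109 = 1.0310452.
Total real return = 1.0310452 − 1 → 3.105%.

3.105%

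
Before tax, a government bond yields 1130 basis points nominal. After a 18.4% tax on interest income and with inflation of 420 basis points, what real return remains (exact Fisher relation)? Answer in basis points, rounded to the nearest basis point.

482 basis points

After-tax nominal return = 11.3% × (1 − 0.184) = 9.2208%.
1 + r = 1.092208 / 1.04200 = 1.048184
After-tax real rate = 1.048184 − 1 → 482 basis points.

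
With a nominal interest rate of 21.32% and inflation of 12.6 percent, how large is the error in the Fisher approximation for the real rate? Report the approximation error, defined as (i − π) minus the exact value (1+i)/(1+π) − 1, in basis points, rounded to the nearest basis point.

Approximate: r ≈ 21.320% − 12.600% = 8.7200%
Exact: (1 + 0.2132)/(1 + 0.1260) − 1 = 7.7442%
Error = 8.7200% − 7.7442% = 0.9758% → 98 basis points.

98 basis points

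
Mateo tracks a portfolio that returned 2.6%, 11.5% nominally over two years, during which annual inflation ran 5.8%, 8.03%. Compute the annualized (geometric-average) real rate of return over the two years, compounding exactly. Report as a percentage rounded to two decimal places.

Compound the nominal returns: 1.0260 × 1.1150 = 1.14399000.
Compound inflation: 1.0580 × 1.0803 = 1.14295740.
Deflate: 1.14399000 / 1.14295740 = 1.00090345.
Annualized real rate = 1.00090345^(1/2) − 1 = 0.0452% → 0.05%.

0.05%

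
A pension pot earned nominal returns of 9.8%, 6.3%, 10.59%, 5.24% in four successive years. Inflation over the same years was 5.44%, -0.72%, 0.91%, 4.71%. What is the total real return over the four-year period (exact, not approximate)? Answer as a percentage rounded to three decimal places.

22.813%

Nominal growth factor = 1.0980 × 1.0630 × 1.1059 × 1.0524 = 1.358414
Price-level growth factor = 1.0544 × 0.9928 × 1.0091 × 1.0471 = 1.106088
Real growth factor = 1.358414 / 1.106088 = 1.228126
Total real return = 1.228126 − 1 → 22.813%.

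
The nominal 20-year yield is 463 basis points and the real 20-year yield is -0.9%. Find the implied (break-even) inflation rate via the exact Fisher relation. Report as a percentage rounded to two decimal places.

(1 + π) = (1 + i)/(1 + r) = 1.04630 / 0.99100 = 1.055802
Break-even inflation = 1.055802 − 1 → 5.58%.

5.58%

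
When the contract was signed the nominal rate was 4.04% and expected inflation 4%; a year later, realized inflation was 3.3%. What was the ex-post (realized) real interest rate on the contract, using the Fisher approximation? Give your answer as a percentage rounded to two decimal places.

Ex-post: 4.04% − 3.3% = 0.740%
So the realized real rate is 0.74%.

0.74%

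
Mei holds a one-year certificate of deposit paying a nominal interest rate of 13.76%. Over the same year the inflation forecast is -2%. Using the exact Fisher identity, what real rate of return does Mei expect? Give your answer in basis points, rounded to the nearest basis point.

By the Fisher identity, 1 + r = (1 + i)/(1 + π).
1 + r = 1.13760 / 0.98000 = 1.160816
r = 1.160816 − 1 = 16.0816%, i.e. 1608 basis points.

1608 basis points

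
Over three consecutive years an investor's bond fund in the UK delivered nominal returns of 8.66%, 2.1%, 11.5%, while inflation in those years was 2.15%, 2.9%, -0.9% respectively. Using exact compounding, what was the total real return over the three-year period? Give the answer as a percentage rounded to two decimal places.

18.75%

Compound the nominal returns: 1.0866 × 1.0210 × 1.1150 = 1.237002.
Compound inflation: 1.0215 × 1.0290 × 0.9910 = 1.041663.
Deflate: 1.237002 / 1.041663 = 1.187525.
Total real return = 1.187525 − 1 → 18.75%.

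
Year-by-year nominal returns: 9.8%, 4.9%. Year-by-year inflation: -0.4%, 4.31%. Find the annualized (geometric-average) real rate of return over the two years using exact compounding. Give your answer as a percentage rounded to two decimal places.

Nominal growth factor = 1.0980 × 1.0490 = 1.15180200
Price-level growth factor = 0.9960 × 1.0431 = 1.03892760
Real growth factor = 1.15180200 / 1.03892760 = 1.10864511
Annualized real rate = 1.10864511^(1/2) − 1 = 5.2922% → 5.29%.

5.29%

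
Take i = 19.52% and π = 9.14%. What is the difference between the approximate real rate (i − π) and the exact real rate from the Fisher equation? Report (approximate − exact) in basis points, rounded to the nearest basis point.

Approximate: r ≈ 19.520% − 9.140% = 10.3800%
Exact: (1 + 0.1952)/(1 + 0.0914) − 1 = 9.5107%
Error = 10.3800% − 9.5107% = 0.8693% → 87 basis points.

87 basis points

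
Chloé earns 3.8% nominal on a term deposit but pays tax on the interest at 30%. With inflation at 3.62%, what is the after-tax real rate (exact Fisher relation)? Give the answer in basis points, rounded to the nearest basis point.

After-tax nominal return = 3.8% × (1 − 0.3) = 2.6600%.
1 + r = 1.02660 / 1.03620 = 0.990735
After-tax real rate = 0.990735 − 1 → -93 basis points.

-93 basis points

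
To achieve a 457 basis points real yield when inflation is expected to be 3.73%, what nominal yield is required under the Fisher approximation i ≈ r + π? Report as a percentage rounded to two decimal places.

i ≈ r + π = 4.57% + 3.73% = 8.30%.

8.30%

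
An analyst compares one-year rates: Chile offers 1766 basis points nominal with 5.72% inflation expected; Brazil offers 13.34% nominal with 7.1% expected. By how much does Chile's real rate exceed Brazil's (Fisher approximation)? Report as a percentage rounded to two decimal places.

Chile: 17.66% − 5.72% = 11.940%
Brazil: 13.34% − 7.1% = 6.240%
Differential = 5.700% → 5.70%.

5.70%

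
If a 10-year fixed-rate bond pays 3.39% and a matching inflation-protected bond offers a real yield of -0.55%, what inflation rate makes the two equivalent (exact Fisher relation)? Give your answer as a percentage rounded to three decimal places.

3.962%

(1 + π) = (1 + i)/(1 + r) = 1.03390 / 0.99450 = 1.039618
Break-even inflation = 1.039618 − 1 → 3.962%.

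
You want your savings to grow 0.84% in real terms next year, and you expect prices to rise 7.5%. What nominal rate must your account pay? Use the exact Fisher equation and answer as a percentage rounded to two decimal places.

8.40%

(1 + i) = (1 + r)(1 + π) = 1.00840 × 1.07500 = 1.08403
i = 1.08403 − 1, so the required nominal rate is 8.40%.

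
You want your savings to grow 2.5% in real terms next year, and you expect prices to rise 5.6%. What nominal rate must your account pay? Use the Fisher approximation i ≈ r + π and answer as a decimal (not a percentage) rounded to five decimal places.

0.08100

i ≈ r + π = 2.5% + 5.6% = 0.08100.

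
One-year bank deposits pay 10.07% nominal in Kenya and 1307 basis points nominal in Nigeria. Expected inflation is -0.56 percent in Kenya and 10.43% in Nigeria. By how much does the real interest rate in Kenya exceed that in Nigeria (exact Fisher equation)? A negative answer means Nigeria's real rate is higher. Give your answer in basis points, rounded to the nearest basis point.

Kenya: (1 + 0.1007)/(1 − 0.0056) − 1 = 10.6899%
Nigeria: (1 + 0.1307)/(1 + 0.1043) − 1 = 2.3907%
Differential = 10.6899% − 2.3907% = 8.2992% → 830 basis points.

830 basis points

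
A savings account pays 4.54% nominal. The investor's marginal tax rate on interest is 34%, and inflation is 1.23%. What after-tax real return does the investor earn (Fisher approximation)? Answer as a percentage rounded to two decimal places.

1.77%

After-tax nominal return = 4.54% × (1 − 0.34) = 2.9964%.
r ≈ 2.9964% − 1.23% → 1.77%.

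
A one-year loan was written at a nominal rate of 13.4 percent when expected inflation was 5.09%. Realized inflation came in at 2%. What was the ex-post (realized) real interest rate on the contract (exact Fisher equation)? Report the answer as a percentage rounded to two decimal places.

Ex-post: (1 + 0.1340)/(1 + 0.0200) − 1 = 11.1765%
So the realized real rate is 11.18%.

11.18%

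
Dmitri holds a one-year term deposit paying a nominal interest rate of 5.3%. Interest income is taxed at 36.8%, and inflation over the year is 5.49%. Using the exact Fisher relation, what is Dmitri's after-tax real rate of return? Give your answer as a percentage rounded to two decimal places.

After-tax nominal return = 5.3% × (1 − 0.368) = 3.3496%.
1 + r = 1.033496 / 1.05490 = 0.979710
After-tax real rate = 0.979710 − 1 → -2.03%.

-2.03%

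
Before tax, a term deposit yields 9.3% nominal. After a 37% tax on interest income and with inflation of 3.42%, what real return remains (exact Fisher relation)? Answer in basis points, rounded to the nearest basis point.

236 basis points

After-tax nominal return = 9.3% × (1 − 0.37) = 5.8590%.
1 + r = 1.05859 / 1.03420 = 1.023583
After-tax real rate = 1.023583 − 1 → 236 basis points.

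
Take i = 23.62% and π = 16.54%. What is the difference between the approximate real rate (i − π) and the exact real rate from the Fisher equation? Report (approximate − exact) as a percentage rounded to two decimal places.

Approximate: r ≈ 23.620% − 16.540% = 7.0800%
Exact: (1 + 0.2362)/(1 + 0.1654) − 1 = 6.0752%
Error = 7.0800% − 6.0752% = 1.0048% → 1.00%.

1.00%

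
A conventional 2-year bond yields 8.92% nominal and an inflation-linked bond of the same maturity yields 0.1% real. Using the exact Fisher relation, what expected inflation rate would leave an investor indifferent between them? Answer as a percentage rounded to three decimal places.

8.811%

(1 + π) = (1 + i)/(1 + r) = 1.08920 / 1.00100 = 1.088112
Break-even inflation = 1.088112 − 1 → 8.811%.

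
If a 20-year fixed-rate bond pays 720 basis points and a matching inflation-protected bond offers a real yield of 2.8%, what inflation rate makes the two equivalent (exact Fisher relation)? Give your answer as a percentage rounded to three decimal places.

4.280%

(1 + π) = (1 + i)/(1 + r) = 1.07200 / 1.02800 = 1.042802
Break-even inflation = 1.042802 − 1 → 4.280%.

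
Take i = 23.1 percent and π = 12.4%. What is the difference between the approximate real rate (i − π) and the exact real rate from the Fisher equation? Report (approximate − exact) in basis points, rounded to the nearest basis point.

Approximate: r ≈ 23.100% − 12.400% = 10.7000%
Exact: (1 + 0.2310)/(1 + 0.1240) − 1 = 9.5196%
Error = 10.7000% − 9.5196% = 1.1804% → 118 basis points.

118 basis points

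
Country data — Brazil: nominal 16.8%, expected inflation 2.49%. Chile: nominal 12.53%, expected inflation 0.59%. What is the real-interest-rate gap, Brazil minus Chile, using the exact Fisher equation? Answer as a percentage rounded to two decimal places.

2.09%

Brazil: (1 + 0.1680)/(1 + 0.0249) − 1 = 13.9623%
Chile: (1 + 0.1253)/(1 + 0.0059) − 1 = 11.8700%
Differential = 13.9623% − 11.8700% = 2.0924% → 2.09%.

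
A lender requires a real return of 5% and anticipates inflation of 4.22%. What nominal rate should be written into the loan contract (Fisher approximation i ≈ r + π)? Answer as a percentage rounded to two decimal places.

9.22%

i ≈ r + π = 5% + 4.22% = 9.22%.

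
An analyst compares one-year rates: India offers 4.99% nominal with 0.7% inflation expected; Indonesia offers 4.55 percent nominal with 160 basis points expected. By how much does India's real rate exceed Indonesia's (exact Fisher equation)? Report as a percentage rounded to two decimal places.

1.36%

India: (1 + 0.0499)/(1 + 0.0070) − 1 = 4.2602%
Indonesia: (1 + 0.0455)/(1 + 0.0160) − 1 = 2.9035%
Differential = 4.2602% − 2.9035% = 1.3566% → 1.36%.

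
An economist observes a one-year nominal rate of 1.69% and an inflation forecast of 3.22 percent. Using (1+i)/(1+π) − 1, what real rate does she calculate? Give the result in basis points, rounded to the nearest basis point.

-148 basis points

By the Fisher identity, 1 + r = (1 + i)/(1 + π).
1 + r = 1.01690 / 1.03220 = 0.985177
r = 0.985177 − 1 = -1.4823%, i.e. -148 basis points.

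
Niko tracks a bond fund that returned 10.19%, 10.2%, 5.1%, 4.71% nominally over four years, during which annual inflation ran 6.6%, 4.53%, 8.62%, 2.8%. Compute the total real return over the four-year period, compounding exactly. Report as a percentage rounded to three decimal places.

7.402%

Compound the nominal returns: 1.1019 × 1.1020 × 1.0510 × 1.0471 = 1.336333.
Compound inflation: 1.0660 × 1.0453 × 1.0862 × 1.0280 = 1.244231.
Deflate: 1.336333 / 1.244231 = 1.074023.
Total real return = 1.074023 − 1 → 7.402%.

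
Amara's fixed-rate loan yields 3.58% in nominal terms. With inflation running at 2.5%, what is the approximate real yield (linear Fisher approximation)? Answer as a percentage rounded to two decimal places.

r ≈ i − π = 3.58% − 2.5% = 1.08%.

1.08%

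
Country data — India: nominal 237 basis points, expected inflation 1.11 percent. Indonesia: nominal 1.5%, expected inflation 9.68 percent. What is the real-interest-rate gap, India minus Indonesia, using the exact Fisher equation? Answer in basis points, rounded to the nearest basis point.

870 basis points

India: (1 + 0.0237)/(1 + 0.0111) − 1 = 1.2462%
Indonesia: (1 + 0.0150)/(1 + 0.0968) − 1 = -7.4581%
Differential = 1.2462% − (-7.4581%) = 8.7042% → 870 basis points.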